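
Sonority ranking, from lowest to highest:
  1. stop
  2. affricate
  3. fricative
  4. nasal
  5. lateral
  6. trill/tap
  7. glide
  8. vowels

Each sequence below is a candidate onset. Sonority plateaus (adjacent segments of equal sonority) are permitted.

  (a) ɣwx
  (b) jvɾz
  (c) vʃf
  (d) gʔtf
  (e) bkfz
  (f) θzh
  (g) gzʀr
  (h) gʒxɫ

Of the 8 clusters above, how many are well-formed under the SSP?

6

(a) ɣwx: profile 3-7-3 — violates.
(b) jvɾz: profile 7-3-6-3 — violates.
(c) vʃf: profile 3-3-3 — obeys.
(d) gʔtf: profile 1-1-1-3 — obeys.
(e) bkfz: profile 1-1-3-3 — obeys.
(f) θzh: profile 3-3-3 — obeys.
(g) gzʀr: profile 1-3-6-6 — obeys.
(h) gʒxɫ: profile 1-3-3-5 — obeys.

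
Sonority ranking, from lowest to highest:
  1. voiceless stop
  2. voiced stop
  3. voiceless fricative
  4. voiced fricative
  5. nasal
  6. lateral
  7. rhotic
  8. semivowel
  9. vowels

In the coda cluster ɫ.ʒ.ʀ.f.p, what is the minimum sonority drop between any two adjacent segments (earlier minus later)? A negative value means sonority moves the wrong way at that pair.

/ɫ/ is a lateral (sonority 6).
/ʒ/ is a voiced fricative (sonority 4).
/ʀ/ is a rhotic (sonority 7).
/f/ is a voiceless fricative (sonority 3).
/p/ is a voiceless stop (sonority 1).
/ɫ/→/ʒ/: change +2.
/ʒ/→/ʀ/: change -3.
/ʀ/→/f/: change +4.
/f/→/p/: change +2.
Minimum = -3.

-3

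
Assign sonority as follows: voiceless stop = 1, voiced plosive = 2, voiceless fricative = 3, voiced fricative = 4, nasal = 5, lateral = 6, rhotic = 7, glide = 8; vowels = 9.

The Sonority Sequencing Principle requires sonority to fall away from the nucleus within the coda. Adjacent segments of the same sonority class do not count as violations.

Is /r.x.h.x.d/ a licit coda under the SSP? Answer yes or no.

yes

/r/: rhotic = 7.
/x/: voiceless fricative = 3.
/h/: voiceless fricative = 3.
/x/: voiceless fricative = 3.
/d/: voiced plosive = 2.
The profile 7-3-3-3-2 is non-increasing (plateaus allowed), so the coda satisfies the SSP.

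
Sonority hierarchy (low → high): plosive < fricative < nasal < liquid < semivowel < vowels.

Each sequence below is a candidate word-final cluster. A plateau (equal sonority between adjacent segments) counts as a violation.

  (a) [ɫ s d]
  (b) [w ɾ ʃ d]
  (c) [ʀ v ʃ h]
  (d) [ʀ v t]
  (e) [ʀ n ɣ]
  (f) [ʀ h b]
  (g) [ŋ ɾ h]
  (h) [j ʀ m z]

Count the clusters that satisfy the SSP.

(a) [ɫ s d]: profile 4-2-1 — obeys.
(b) [w ɾ ʃ d]: profile 5-4-2-1 — obeys.
(c) [ʀ v ʃ h]: profile 4-2-2-2 — violates.
(d) [ʀ v t]: profile 4-2-1 — obeys.
(e) [ʀ n ɣ]: profile 4-3-2 — obeys.
(f) [ʀ h b]: profile 4-2-1 — obeys.
(g) [ŋ ɾ h]: profile 3-4-2 — violates.
(h) [j ʀ m z]: profile 5-4-3-2 — obeys.

6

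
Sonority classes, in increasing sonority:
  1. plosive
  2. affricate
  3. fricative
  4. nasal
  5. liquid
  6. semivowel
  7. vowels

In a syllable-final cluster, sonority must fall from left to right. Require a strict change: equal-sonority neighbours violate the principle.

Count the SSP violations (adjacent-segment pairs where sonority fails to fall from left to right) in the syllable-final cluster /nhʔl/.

/n/ is a nasal (sonority 4).
/h/ is a fricative (sonority 3).
/ʔ/ is a plosive (sonority 1).
/l/ is a liquid (sonority 5).
/n/→/h/: 4→3 (falls) — ok.
/h/→/ʔ/: 3→1 (falls) — ok.
/ʔ/→/l/: 1→5 (does not fall) — violation.

1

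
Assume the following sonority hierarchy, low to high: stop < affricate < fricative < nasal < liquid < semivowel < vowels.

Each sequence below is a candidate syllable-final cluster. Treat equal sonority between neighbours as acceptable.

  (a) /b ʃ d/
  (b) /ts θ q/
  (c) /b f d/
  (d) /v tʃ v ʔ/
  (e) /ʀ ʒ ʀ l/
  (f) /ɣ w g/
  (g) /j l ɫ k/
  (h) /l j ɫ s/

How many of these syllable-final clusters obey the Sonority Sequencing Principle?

1

(a) 1-3-1 → violates
(b) 2-3-1 → violates
(c) 1-3-1 → violates
(d) 3-2-3-1 → violates
(e) 5-3-5-5 → violates
(f) 3-6-1 → violates
(g) 6-5-5-1 → obeys
(h) 5-6-5-3 → violates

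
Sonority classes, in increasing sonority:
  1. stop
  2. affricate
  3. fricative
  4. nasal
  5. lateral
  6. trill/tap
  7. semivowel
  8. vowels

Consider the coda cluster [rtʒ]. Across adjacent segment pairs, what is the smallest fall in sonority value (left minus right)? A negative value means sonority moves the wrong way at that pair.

-2

/r/ — trill/tap, sonority 6.
/t/ — stop, sonority 1.
/ʒ/ — fricative, sonority 3.
/r/→/t/: change +5.
/t/→/ʒ/: change -2.
Minimum = -2.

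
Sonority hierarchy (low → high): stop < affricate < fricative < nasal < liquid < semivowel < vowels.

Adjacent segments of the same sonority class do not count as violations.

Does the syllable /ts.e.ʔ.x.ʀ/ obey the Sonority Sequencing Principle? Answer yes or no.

Onset: /ts/ is an affricate (sonority 2); then the nucleus /e/ (sonority 7).
Onset profile 2-7 — rises to the nucleus.
Coda: /ʔ/ is a stop (sonority 1), /x/ is a fricative (sonority 3), /ʀ/ is a liquid (sonority 5).
Coda profile 7-1-3-5 — does not fall throughout.

no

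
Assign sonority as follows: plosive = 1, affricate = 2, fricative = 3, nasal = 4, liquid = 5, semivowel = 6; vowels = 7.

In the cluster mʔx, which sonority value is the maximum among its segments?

4

/m/ — nasal, sonority 4.
/ʔ/ — plosive, sonority 1.
/x/ — fricative, sonority 3.
The maximum is 4.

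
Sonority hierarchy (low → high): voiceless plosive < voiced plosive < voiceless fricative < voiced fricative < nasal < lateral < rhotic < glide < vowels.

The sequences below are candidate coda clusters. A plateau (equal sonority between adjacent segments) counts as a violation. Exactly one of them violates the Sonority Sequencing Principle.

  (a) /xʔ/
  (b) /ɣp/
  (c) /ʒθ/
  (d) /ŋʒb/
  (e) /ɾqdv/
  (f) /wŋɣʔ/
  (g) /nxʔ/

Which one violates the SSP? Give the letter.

e

(a) sonority 3-1: well-formed.
(b) sonority 4-1: well-formed.
(c) sonority 4-3: well-formed.
(d) sonority 5-4-2: well-formed.
(e) sonority 7-1-2-4: ill-formed.
(f) sonority 8-5-4-1: well-formed.
(g) sonority 5-3-1: well-formed.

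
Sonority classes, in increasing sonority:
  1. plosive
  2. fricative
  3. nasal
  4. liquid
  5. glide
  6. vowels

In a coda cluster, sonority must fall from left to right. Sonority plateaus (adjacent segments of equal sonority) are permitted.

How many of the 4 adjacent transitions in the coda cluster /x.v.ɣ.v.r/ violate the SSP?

/x/: fricative = 2.
/v/: fricative = 2.
/ɣ/: fricative = 2.
/v/: fricative = 2.
/r/: liquid = 4.
/x/→/v/: 2→2 (plateau, allowed) — ok.
/v/→/ɣ/: 2→2 (plateau, allowed) — ok.
/ɣ/→/v/: 2→2 (plateau, allowed) — ok.
/v/→/r/: 2→4 (does not fall) — violation.

1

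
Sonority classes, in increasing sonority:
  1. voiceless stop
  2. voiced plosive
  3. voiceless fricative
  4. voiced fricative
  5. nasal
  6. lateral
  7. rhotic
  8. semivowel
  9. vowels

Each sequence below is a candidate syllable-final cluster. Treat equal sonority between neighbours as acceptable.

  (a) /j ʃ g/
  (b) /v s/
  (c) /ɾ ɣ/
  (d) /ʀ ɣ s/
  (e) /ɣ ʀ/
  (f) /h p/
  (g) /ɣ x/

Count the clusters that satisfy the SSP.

(a) 8-3-2 → obeys
(b) 4-3 → obeys
(c) 7-4 → obeys
(d) 7-4-3 → obeys
(e) 4-7 → violates
(f) 3-1 → obeys
(g) 4-3 → obeys

6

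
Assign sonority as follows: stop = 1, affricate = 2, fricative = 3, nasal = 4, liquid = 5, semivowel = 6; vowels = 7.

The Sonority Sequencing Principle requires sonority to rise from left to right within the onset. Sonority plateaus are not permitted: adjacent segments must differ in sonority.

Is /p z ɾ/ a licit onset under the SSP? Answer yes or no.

yes

/p/ — stop, sonority 1.
/z/ — fricative, sonority 3.
/ɾ/ — liquid, sonority 5.
The profile 1-3-5 strictly rises, so the onset satisfies the SSP.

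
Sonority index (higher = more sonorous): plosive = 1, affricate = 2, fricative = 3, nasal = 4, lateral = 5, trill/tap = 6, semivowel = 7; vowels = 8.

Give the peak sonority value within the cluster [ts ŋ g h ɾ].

/ts/ — affricate, sonority 2.
/ŋ/ — nasal, sonority 4.
/g/ — plosive, sonority 1.
/h/ — fricative, sonority 3.
/ɾ/ — trill/tap, sonority 6.
The maximum is 6.

6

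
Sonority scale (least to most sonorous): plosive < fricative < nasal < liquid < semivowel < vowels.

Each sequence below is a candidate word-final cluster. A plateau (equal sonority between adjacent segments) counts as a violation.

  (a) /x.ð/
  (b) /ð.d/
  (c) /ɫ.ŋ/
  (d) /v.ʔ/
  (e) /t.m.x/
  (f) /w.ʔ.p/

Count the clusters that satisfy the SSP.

(a) /x.ð/: profile 2-2 — violates.
(b) /ð.d/: profile 2-1 — obeys.
(c) /ɫ.ŋ/: profile 4-3 — obeys.
(d) /v.ʔ/: profile 2-1 — obeys.
(e) /t.m.x/: profile 1-3-2 — violates.
(f) /w.ʔ.p/: profile 5-1-1 — violates.

3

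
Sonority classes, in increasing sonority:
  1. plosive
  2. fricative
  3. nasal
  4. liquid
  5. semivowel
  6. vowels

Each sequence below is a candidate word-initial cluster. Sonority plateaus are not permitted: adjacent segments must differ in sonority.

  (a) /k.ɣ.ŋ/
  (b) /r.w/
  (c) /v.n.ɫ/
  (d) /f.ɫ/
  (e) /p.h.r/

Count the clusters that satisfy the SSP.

(a) sonority 1-2-3: well-formed.
(b) sonority 4-5: well-formed.
(c) sonority 2-3-4: well-formed.
(d) sonority 2-4: well-formed.
(e) sonority 1-2-4: well-formed.

5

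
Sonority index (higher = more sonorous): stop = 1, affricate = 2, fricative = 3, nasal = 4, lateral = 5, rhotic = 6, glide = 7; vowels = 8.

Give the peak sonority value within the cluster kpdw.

/k/ is a stop (sonority 1).
/p/ is a stop (sonority 1).
/d/ is a stop (sonority 1).
/w/ is a glide (sonority 7).
The maximum is 7.

7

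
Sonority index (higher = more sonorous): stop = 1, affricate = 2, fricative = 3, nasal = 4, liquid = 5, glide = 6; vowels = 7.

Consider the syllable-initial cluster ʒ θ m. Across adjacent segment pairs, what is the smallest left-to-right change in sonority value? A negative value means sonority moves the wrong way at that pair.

0

/ʒ/ — fricative, sonority 3.
/θ/ — fricative, sonority 3.
/m/ — nasal, sonority 4.
/ʒ/→/θ/: change +0.
/θ/→/m/: change +1.
Minimum = 0.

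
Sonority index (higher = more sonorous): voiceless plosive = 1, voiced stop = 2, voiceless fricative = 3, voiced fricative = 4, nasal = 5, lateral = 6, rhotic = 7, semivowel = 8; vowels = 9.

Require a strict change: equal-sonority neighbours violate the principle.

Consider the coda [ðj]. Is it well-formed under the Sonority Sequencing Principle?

/ð/ — voiced fricative, sonority 4.
/j/ — semivowel, sonority 8.
The profile is 4-8. Between /ð/ (4) and /j/ (8) sonority does not fall, so the cluster violates the SSP.

no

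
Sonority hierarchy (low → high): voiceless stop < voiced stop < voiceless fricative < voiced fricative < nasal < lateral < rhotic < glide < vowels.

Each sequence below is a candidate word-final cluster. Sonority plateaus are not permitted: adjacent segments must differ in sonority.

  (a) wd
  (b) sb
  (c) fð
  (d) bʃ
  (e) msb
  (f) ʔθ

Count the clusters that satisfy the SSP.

3

(a) wd: profile 8-2 — obeys.
(b) sb: profile 3-2 — obeys.
(c) fð: profile 3-4 — violates.
(d) bʃ: profile 2-3 — violates.
(e) msb: profile 5-3-2 — obeys.
(f) ʔθ: profile 1-3 — violates.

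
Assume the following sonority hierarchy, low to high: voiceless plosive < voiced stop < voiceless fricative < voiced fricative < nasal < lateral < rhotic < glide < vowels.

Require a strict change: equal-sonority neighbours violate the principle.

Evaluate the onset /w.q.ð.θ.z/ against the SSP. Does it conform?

/w/: glide = 8.
/q/: voiceless plosive = 1.
/ð/: voiced fricative = 4.
/θ/: voiceless fricative = 3.
/z/: voiced fricative = 4.
The profile is 8-1-4-3-4. Between /w/ (8) and /q/ (1) sonority does not rise, so the cluster violates the SSP.

no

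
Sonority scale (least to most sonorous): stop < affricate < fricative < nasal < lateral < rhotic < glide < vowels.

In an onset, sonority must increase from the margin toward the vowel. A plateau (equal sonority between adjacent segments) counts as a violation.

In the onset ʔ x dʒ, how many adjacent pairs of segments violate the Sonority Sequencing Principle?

/ʔ/ — stop, sonority 1.
/x/ — fricative, sonority 3.
/dʒ/ — affricate, sonority 2.
/ʔ/→/x/: 1→3 (rises) — ok.
/x/→/dʒ/: 3→2 (does not rise) — violation.

1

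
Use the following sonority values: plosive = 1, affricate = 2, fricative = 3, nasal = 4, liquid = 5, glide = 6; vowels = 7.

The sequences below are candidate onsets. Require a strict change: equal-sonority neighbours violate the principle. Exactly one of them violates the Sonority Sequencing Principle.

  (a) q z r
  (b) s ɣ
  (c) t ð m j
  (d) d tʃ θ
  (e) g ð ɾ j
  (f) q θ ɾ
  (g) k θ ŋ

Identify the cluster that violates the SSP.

b

(a) q z r: profile 1-3-5 — obeys.
(b) s ɣ: profile 3-3 — violates.
(c) t ð m j: profile 1-3-4-6 — obeys.
(d) d tʃ θ: profile 1-2-3 — obeys.
(e) g ð ɾ j: profile 1-3-5-6 — obeys.
(f) q θ ɾ: profile 1-3-5 — obeys.
(g) k θ ŋ: profile 1-3-4 — obeys.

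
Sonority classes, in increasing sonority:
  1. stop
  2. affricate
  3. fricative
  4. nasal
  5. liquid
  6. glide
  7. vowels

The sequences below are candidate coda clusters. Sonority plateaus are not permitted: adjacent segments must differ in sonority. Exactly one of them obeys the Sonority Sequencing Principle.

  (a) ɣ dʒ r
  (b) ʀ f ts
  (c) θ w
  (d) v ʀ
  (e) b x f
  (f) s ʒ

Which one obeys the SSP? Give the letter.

(a) sonority 3-2-5: ill-formed.
(b) sonority 5-3-2: well-formed.
(c) sonority 3-6: ill-formed.
(d) sonority 3-5: ill-formed.
(e) sonority 1-3-3: ill-formed.
(f) sonority 3-3: ill-formed.

b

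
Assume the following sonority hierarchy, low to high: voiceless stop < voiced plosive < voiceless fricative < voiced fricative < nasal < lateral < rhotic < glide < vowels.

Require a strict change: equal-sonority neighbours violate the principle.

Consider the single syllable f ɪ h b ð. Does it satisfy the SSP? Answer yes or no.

Onset: /f/ is a voiceless fricative (sonority 3); then the nucleus /ɪ/ (sonority 9).
Onset profile 3-9 — rises to the nucleus.
Coda: /h/ is a voiceless fricative (sonority 3), /b/ is a voiced plosive (sonority 2), /ð/ is a voiced fricative (sonority 4).
Coda profile 9-3-2-4 — does not strictly fall throughout.

no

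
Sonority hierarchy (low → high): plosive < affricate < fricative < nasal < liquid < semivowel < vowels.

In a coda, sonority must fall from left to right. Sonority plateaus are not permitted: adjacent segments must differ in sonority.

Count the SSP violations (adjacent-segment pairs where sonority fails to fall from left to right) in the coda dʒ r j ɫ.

/dʒ/: affricate = 2.
/r/: liquid = 5.
/j/: semivowel = 6.
/ɫ/: liquid = 5.
/dʒ/→/r/: 2→5 (does not fall) — violation.
/r/→/j/: 5→6 (does not fall) — violation.
/j/→/ɫ/: 6→5 (falls) — ok.

2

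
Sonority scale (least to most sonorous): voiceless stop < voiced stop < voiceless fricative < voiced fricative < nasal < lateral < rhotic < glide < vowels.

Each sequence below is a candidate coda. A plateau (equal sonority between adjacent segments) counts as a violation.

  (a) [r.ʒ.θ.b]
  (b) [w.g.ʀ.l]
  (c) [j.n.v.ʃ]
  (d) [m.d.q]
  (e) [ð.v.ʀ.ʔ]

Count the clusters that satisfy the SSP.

(a) 7-4-3-2 → obeys
(b) 8-2-7-6 → violates
(c) 8-5-4-3 → obeys
(d) 5-2-1 → obeys
(e) 4-4-7-1 → violates

3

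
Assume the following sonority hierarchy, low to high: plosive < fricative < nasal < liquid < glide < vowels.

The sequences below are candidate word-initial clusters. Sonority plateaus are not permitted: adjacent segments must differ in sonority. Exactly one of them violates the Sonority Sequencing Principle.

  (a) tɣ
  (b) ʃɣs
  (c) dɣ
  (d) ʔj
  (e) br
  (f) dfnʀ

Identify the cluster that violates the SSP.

(a) sonority 1-2: well-formed.
(b) sonority 2-2-2: ill-formed.
(c) sonority 1-2: well-formed.
(d) sonority 1-5: well-formed.
(e) sonority 1-4: well-formed.
(f) sonority 1-2-3-4: well-formed.

b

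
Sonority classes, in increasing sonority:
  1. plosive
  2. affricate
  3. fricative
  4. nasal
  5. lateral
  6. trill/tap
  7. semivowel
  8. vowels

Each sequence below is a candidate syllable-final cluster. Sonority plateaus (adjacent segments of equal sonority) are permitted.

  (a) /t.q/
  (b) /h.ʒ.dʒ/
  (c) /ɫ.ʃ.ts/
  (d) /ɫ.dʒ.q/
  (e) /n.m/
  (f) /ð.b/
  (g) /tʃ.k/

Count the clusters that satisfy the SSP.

7

(a) 1-1 → obeys
(b) 3-3-2 → obeys
(c) 5-3-2 → obeys
(d) 5-2-1 → obeys
(e) 4-4 → obeys
(f) 3-1 → obeys
(g) 2-1 → obeys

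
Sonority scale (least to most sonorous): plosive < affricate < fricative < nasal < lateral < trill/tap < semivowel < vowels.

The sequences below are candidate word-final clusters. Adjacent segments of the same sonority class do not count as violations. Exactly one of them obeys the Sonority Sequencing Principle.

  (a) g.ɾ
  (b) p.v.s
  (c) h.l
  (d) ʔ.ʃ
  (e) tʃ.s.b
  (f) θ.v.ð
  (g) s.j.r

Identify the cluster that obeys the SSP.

(a) 1-6 → violates
(b) 1-3-3 → violates
(c) 3-5 → violates
(d) 1-3 → violates
(e) 2-3-1 → violates
(f) 3-3-3 → obeys
(g) 3-7-6 → violates

f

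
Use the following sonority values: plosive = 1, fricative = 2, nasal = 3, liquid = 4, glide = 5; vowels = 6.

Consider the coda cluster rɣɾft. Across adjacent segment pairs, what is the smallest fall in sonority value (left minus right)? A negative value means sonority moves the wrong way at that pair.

/r/ is a liquid (sonority 4).
/ɣ/ is a fricative (sonority 2).
/ɾ/ is a liquid (sonority 4).
/f/ is a fricative (sonority 2).
/t/ is a plosive (sonority 1).
/r/→/ɣ/: change +2.
/ɣ/→/ɾ/: change -2.
/ɾ/→/f/: change +2.
/f/→/t/: change +1.
Minimum = -2.

-2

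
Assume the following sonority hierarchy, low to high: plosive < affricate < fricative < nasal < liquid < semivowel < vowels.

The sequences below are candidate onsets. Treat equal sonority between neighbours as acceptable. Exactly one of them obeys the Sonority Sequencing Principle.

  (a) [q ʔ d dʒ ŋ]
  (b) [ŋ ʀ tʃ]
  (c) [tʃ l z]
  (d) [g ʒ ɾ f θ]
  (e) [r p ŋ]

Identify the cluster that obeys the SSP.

a

(a) sonority 1-1-1-2-4: well-formed.
(b) sonority 4-5-2: ill-formed.
(c) sonority 2-5-3: ill-formed.
(d) sonority 1-3-5-3-3: ill-formed.
(e) sonority 5-1-4: ill-formed.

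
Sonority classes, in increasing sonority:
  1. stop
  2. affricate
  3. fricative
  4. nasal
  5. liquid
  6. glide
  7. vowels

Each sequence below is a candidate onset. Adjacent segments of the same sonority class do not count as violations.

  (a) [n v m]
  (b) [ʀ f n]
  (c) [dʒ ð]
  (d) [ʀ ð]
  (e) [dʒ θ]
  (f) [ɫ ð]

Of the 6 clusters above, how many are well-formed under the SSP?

(a) 4-3-4 → violates
(b) 5-3-4 → violates
(c) 2-3 → obeys
(d) 5-3 → violates
(e) 2-3 → obeys
(f) 5-3 → violates

2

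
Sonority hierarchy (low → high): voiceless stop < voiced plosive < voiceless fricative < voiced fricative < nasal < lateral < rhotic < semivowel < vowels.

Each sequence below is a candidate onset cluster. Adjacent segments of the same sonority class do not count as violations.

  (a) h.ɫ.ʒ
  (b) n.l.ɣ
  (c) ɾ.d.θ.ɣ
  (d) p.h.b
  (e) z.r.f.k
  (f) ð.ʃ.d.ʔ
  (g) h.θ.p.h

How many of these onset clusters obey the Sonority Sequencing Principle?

(a) 3-6-4 → violates
(b) 5-6-4 → violates
(c) 7-2-3-4 → violates
(d) 1-3-2 → violates
(e) 4-7-3-1 → violates
(f) 4-3-2-1 → violates
(g) 3-3-1-3 → violates

0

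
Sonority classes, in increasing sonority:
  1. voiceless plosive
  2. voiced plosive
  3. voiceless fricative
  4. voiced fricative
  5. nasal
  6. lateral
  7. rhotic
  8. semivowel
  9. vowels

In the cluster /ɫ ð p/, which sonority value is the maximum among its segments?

/ɫ/: lateral = 6.
/ð/: voiced fricative = 4.
/p/: voiceless plosive = 1.
The maximum is 6.

6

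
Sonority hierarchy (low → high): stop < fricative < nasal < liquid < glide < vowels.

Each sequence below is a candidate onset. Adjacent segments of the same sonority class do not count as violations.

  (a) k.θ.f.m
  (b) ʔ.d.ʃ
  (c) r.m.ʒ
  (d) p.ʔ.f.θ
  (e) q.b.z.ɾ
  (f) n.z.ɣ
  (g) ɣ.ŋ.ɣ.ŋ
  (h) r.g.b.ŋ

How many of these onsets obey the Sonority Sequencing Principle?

(a) 1-2-2-3 → obeys
(b) 1-1-2 → obeys
(c) 4-3-2 → violates
(d) 1-1-2-2 → obeys
(e) 1-1-2-4 → obeys
(f) 3-2-2 → violates
(g) 2-3-2-3 → violates
(h) 4-1-1-3 → violates

4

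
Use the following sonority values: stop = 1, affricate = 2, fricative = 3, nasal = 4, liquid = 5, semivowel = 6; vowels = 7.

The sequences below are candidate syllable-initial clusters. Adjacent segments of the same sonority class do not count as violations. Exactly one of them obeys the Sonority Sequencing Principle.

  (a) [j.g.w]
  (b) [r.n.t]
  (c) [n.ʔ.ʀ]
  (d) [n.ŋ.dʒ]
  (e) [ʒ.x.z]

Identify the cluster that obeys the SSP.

e

(a) [j.g.w]: profile 6-1-6 — violates.
(b) [r.n.t]: profile 5-4-1 — violates.
(c) [n.ʔ.ʀ]: profile 4-1-5 — violates.
(d) [n.ŋ.dʒ]: profile 4-4-2 — violates.
(e) [ʒ.x.z]: profile 3-3-3 — obeys.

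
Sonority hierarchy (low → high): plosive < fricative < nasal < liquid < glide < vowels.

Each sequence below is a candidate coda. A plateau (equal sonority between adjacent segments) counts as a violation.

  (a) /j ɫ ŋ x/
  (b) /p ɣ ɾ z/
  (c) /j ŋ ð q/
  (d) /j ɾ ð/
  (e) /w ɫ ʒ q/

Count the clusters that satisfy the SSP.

4

(a) sonority 5-4-3-2: well-formed.
(b) sonority 1-2-4-2: ill-formed.
(c) sonority 5-3-2-1: well-formed.
(d) sonority 5-4-2: well-formed.
(e) sonority 5-4-2-1: well-formed.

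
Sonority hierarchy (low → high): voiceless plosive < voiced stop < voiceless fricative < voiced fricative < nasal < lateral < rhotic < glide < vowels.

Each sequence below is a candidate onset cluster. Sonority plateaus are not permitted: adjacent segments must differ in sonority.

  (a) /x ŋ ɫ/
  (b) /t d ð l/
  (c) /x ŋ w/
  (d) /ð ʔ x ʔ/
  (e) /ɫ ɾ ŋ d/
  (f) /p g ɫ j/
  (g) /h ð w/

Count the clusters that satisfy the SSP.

5

(a) sonority 3-5-6: well-formed.
(b) sonority 1-2-4-6: well-formed.
(c) sonority 3-5-8: well-formed.
(d) sonority 4-1-3-1: ill-formed.
(e) sonority 6-7-5-2: ill-formed.
(f) sonority 1-2-6-8: well-formed.
(g) sonority 3-4-8: well-formed.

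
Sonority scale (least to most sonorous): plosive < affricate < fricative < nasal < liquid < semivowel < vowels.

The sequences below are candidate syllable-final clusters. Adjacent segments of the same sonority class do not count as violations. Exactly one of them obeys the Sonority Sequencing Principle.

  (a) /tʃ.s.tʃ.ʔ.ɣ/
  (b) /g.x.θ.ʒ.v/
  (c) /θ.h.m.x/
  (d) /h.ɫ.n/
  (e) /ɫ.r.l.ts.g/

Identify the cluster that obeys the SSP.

(a) /tʃ.s.tʃ.ʔ.ɣ/: profile 2-3-2-1-3 — violates.
(b) /g.x.θ.ʒ.v/: profile 1-3-3-3-3 — violates.
(c) /θ.h.m.x/: profile 3-3-4-3 — violates.
(d) /h.ɫ.n/: profile 3-5-4 — violates.
(e) /ɫ.r.l.ts.g/: profile 5-5-5-2-1 — obeys.

e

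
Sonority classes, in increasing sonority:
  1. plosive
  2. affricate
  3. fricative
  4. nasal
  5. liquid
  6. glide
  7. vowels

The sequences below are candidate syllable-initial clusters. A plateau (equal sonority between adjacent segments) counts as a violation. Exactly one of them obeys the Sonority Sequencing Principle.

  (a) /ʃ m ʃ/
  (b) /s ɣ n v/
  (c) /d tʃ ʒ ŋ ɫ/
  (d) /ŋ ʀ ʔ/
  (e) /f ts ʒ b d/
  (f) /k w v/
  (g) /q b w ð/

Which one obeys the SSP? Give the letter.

(a) /ʃ m ʃ/: profile 3-4-3 — violates.
(b) /s ɣ n v/: profile 3-3-4-3 — violates.
(c) /d tʃ ʒ ŋ ɫ/: profile 1-2-3-4-5 — obeys.
(d) /ŋ ʀ ʔ/: profile 4-5-1 — violates.
(e) /f ts ʒ b d/: profile 3-2-3-1-1 — violates.
(f) /k w v/: profile 1-6-3 — violates.
(g) /q b w ð/: profile 1-1-6-3 — violates.

c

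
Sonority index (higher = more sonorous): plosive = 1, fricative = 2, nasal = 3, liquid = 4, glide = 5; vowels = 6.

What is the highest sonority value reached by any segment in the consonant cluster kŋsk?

/k/ — plosive, sonority 1.
/ŋ/ — nasal, sonority 3.
/s/ — fricative, sonority 2.
/k/ — plosive, sonority 1.
The maximum is 3.

3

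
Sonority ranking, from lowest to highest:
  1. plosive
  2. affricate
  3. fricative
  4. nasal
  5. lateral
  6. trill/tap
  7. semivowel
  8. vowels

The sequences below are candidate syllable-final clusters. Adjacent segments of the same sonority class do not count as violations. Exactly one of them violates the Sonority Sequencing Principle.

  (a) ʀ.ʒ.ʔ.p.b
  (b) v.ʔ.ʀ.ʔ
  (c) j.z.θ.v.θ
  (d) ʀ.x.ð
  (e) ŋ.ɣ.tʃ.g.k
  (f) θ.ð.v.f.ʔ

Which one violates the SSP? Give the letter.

(a) ʀ.ʒ.ʔ.p.b: profile 6-3-1-1-1 — obeys.
(b) v.ʔ.ʀ.ʔ: profile 3-1-6-1 — violates.
(c) j.z.θ.v.θ: profile 7-3-3-3-3 — obeys.
(d) ʀ.x.ð: profile 6-3-3 — obeys.
(e) ŋ.ɣ.tʃ.g.k: profile 4-3-2-1-1 — obeys.
(f) θ.ð.v.f.ʔ: profile 3-3-3-3-1 — obeys.

b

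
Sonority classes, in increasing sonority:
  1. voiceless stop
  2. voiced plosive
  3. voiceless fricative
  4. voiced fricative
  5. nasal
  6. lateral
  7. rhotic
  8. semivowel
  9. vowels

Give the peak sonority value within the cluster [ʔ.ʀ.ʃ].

/ʔ/ is a voiceless stop (sonority 1).
/ʀ/ is a rhotic (sonority 7).
/ʃ/ is a voiceless fricative (sonority 3).
The maximum is 7.

7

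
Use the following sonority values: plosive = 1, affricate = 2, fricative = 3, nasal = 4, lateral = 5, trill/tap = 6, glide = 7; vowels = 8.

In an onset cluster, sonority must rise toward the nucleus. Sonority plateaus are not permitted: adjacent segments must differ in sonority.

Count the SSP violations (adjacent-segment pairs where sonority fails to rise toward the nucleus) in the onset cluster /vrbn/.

1

/v/: fricative = 3.
/r/: trill/tap = 6.
/b/: plosive = 1.
/n/: nasal = 4.
/v/→/r/: 3→6 (rises) — ok.
/r/→/b/: 6→1 (does not rise) — violation.
/b/→/n/: 1→4 (rises) — ok.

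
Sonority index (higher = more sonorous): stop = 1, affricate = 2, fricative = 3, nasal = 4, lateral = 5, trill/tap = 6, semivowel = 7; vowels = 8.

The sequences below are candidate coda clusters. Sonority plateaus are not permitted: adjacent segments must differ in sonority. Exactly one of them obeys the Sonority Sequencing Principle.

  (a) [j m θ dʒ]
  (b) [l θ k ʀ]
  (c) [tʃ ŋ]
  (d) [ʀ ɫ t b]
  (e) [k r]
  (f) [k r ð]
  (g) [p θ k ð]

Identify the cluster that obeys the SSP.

a

(a) sonority 7-4-3-2: well-formed.
(b) sonority 5-3-1-6: ill-formed.
(c) sonority 2-4: ill-formed.
(d) sonority 6-5-1-1: ill-formed.
(e) sonority 1-6: ill-formed.
(f) sonority 1-6-3: ill-formed.
(g) sonority 1-3-1-3: ill-formed.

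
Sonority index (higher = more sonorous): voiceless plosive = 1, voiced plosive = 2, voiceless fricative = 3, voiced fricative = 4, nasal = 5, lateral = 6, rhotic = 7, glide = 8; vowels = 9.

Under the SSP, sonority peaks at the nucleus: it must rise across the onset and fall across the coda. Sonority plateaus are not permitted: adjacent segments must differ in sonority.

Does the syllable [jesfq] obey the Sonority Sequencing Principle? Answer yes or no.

Onset: /j/ is a glide (sonority 8); then the nucleus /e/ (sonority 9).
Onset profile 8-9 — rises to the nucleus.
Coda: /s/ is a voiceless fricative (sonority 3), /f/ is a voiceless fricative (sonority 3), /q/ is a voiceless plosive (sonority 1).
Coda profile 9-3-3-1 — does not strictly fall throughout.

no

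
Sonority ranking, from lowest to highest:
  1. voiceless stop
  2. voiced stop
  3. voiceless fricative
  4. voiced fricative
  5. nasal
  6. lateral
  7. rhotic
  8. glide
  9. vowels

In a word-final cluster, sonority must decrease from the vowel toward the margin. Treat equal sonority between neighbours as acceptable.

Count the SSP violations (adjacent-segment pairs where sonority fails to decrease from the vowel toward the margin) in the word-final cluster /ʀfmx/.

1

/ʀ/ is a rhotic (sonority 7).
/f/ is a voiceless fricative (sonority 3).
/m/ is a nasal (sonority 5).
/x/ is a voiceless fricative (sonority 3).
/ʀ/→/f/: 7→3 (falls) — ok.
/f/→/m/: 3→5 (does not fall) — violation.
/m/→/x/: 5→3 (falls) — ok.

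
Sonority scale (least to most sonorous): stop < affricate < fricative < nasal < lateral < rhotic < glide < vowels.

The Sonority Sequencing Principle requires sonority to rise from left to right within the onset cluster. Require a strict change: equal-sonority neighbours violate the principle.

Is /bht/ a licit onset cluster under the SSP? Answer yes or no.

/b/ is a stop (sonority 1).
/h/ is a fricative (sonority 3).
/t/ is a stop (sonority 1).
The profile is 1-3-1. Between /h/ (3) and /t/ (1) sonority does not rise, so the cluster violates the SSP.

no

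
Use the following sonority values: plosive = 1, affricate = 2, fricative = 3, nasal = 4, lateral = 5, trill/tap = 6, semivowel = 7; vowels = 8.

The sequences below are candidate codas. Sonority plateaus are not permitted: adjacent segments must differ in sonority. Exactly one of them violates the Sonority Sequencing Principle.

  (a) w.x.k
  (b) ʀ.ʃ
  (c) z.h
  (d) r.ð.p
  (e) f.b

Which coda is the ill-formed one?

c

(a) w.x.k: profile 7-3-1 — obeys.
(b) ʀ.ʃ: profile 6-3 — obeys.
(c) z.h: profile 3-3 — violates.
(d) r.ð.p: profile 6-3-1 — obeys.
(e) f.b: profile 3-1 — obeys.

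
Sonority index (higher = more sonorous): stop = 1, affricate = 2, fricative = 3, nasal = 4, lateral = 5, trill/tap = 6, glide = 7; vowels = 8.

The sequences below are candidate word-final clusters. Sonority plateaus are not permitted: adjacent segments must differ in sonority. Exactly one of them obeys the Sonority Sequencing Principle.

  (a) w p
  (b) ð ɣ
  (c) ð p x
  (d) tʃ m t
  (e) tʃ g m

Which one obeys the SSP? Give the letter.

(a) sonority 7-1: well-formed.
(b) sonority 3-3: ill-formed.
(c) sonority 3-1-3: ill-formed.
(d) sonority 2-4-1: ill-formed.
(e) sonority 2-1-4: ill-formed.

a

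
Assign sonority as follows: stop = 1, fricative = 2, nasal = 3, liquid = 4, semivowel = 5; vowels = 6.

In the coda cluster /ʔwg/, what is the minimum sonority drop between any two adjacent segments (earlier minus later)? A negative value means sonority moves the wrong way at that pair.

-4

/ʔ/ is a stop (sonority 1).
/w/ is a semivowel (sonority 5).
/g/ is a stop (sonority 1).
/ʔ/→/w/: change -4.
/w/→/g/: change +4.
Minimum = -4.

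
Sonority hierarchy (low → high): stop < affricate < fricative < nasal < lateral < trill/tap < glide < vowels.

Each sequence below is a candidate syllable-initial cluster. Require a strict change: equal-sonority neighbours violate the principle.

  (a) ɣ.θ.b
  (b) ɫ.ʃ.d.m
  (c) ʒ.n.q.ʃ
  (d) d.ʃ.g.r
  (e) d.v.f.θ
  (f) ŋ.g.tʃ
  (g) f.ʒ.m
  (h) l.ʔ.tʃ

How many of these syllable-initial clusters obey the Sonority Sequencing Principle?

(a) ɣ.θ.b: profile 3-3-1 — violates.
(b) ɫ.ʃ.d.m: profile 5-3-1-4 — violates.
(c) ʒ.n.q.ʃ: profile 3-4-1-3 — violates.
(d) d.ʃ.g.r: profile 1-3-1-6 — violates.
(e) d.v.f.θ: profile 1-3-3-3 — violates.
(f) ŋ.g.tʃ: profile 4-1-2 — violates.
(g) f.ʒ.m: profile 3-3-4 — violates.
(h) l.ʔ.tʃ: profile 5-1-2 — violates.

0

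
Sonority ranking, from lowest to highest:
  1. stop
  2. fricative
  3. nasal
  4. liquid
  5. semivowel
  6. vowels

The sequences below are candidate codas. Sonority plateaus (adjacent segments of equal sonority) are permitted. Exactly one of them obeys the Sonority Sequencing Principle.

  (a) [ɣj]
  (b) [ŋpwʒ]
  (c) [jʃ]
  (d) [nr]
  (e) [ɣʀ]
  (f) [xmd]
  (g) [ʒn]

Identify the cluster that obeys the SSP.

c

(a) sonority 2-5: ill-formed.
(b) sonority 3-1-5-2: ill-formed.
(c) sonority 5-2: well-formed.
(d) sonority 3-4: ill-formed.
(e) sonority 2-4: ill-formed.
(f) sonority 2-3-1: ill-formed.
(g) sonority 2-3: ill-formed.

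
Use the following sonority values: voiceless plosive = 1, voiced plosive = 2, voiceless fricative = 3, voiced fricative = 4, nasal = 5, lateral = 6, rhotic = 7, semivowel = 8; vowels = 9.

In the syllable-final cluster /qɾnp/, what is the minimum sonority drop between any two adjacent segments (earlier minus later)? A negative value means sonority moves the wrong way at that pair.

/q/: voiceless plosive = 1.
/ɾ/: rhotic = 7.
/n/: nasal = 5.
/p/: voiceless plosive = 1.
/q/→/ɾ/: change -6.
/ɾ/→/n/: change +2.
/n/→/p/: change +4.
Minimum = -6.

-6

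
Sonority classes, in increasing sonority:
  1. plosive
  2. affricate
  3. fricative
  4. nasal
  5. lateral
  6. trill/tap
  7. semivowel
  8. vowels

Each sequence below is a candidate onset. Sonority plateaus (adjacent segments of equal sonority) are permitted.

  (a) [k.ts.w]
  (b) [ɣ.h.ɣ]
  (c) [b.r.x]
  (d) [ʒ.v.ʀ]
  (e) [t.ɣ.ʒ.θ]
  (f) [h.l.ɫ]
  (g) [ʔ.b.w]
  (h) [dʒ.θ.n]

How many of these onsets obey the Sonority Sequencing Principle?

7

(a) sonority 1-2-7: well-formed.
(b) sonority 3-3-3: well-formed.
(c) sonority 1-6-3: ill-formed.
(d) sonority 3-3-6: well-formed.
(e) sonority 1-3-3-3: well-formed.
(f) sonority 3-5-5: well-formed.
(g) sonority 1-1-7: well-formed.
(h) sonority 2-3-4: well-formed.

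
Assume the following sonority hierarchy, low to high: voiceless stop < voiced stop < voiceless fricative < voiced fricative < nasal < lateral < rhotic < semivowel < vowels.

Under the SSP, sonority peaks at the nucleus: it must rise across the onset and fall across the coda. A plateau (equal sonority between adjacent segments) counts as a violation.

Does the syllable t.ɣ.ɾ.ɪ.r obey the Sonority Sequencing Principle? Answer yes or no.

Onset: /t/ is a voiceless stop (sonority 1), /ɣ/ is a voiced fricative (sonority 4), /ɾ/ is a rhotic (sonority 7); then the nucleus /ɪ/ (sonority 9).
Onset profile 1-4-7-9 — rises to the nucleus.
Coda: /r/ is a rhotic (sonority 7).
Coda profile 9-7 — falls from the nucleus.

yes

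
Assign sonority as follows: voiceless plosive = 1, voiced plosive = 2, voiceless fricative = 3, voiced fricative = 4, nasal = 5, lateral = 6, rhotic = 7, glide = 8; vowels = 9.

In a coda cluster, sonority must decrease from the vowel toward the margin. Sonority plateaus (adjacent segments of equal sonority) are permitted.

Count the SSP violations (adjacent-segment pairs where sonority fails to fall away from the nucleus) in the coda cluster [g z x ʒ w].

3

/g/ — voiced plosive, sonority 2.
/z/ — voiced fricative, sonority 4.
/x/ — voiceless fricative, sonority 3.
/ʒ/ — voiced fricative, sonority 4.
/w/ — glide, sonority 8.
/g/→/z/: 2→4 (does not fall) — violation.
/z/→/x/: 4→3 (falls) — ok.
/x/→/ʒ/: 3→4 (does not fall) — violation.
/ʒ/→/w/: 4→8 (does not fall) — violation.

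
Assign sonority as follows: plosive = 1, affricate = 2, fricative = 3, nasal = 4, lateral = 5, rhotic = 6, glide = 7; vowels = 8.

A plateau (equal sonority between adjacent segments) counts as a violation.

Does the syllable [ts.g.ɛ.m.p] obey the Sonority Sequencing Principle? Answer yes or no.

no

Onset: /ts/ is an affricate (sonority 2), /g/ is a plosive (sonority 1); then the nucleus /ɛ/ (sonority 8).
Onset profile 2-1-8 — does not strictly rise throughout.
Coda: /m/ is a nasal (sonority 4), /p/ is a plosive (sonority 1).
Coda profile 8-4-1 — falls from the nucleus.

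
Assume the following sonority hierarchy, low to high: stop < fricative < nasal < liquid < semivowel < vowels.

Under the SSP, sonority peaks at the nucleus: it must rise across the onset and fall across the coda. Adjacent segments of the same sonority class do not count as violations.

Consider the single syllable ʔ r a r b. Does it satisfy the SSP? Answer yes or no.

yes

Onset: /ʔ/ is a stop (sonority 1), /r/ is a liquid (sonority 4); then the nucleus /a/ (sonority 6).
Onset profile 1-4-6 — rises to the nucleus.
Coda: /r/ is a liquid (sonority 4), /b/ is a stop (sonority 1).
Coda profile 6-4-1 — falls from the nucleus.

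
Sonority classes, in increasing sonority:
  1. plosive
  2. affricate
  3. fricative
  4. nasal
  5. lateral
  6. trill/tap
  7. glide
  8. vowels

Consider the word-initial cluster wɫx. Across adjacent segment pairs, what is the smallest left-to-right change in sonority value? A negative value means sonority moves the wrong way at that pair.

/w/: glide = 7.
/ɫ/: lateral = 5.
/x/: fricative = 3.
/w/→/ɫ/: change -2.
/ɫ/→/x/: change -2.
Minimum = -2.

-2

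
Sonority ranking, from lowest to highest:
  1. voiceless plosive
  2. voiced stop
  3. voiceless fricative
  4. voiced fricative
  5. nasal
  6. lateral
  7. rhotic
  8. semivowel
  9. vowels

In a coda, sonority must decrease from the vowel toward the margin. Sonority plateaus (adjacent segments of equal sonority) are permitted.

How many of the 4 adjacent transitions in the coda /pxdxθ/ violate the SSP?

2

/p/ is a voiceless plosive (sonority 1).
/x/ is a voiceless fricative (sonority 3).
/d/ is a voiced stop (sonority 2).
/x/ is a voiceless fricative (sonority 3).
/θ/ is a voiceless fricative (sonority 3).
/p/→/x/: 1→3 (does not fall) — violation.
/x/→/d/: 3→2 (falls) — ok.
/d/→/x/: 2→3 (does not fall) — violation.
/x/→/θ/: 3→3 (plateau, allowed) — ok.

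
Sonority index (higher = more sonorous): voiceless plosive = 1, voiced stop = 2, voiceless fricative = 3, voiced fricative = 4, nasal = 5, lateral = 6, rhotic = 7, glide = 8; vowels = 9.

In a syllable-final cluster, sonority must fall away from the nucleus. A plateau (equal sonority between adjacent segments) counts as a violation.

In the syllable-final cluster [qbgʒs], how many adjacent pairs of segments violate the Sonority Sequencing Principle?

3

/q/: voiceless plosive = 1.
/b/: voiced stop = 2.
/g/: voiced stop = 2.
/ʒ/: voiced fricative = 4.
/s/: voiceless fricative = 3.
/q/→/b/: 1→2 (does not fall) — violation.
/b/→/g/: 2→2 (plateau) — violation.
/g/→/ʒ/: 2→4 (does not fall) — violation.
/ʒ/→/s/: 4→3 (falls) — ok.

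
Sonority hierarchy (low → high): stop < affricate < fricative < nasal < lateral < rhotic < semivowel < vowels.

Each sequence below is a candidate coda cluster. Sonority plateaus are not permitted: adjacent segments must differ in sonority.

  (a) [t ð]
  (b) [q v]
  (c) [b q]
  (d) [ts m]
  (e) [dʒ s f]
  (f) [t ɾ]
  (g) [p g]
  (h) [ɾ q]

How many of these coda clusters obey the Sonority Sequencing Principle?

1

(a) [t ð]: profile 1-3 — violates.
(b) [q v]: profile 1-3 — violates.
(c) [b q]: profile 1-1 — violates.
(d) [ts m]: profile 2-4 — violates.
(e) [dʒ s f]: profile 2-3-3 — violates.
(f) [t ɾ]: profile 1-6 — violates.
(g) [p g]: profile 1-1 — violates.
(h) [ɾ q]: profile 6-1 — obeys.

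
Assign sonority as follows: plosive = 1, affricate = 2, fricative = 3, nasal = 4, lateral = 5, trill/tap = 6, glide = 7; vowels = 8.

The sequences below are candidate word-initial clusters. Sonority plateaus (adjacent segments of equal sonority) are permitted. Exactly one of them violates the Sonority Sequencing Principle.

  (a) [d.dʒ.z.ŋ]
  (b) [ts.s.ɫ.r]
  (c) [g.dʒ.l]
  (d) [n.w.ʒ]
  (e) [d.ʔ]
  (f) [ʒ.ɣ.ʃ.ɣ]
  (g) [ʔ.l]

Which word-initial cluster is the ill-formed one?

d

(a) 1-2-3-4 → obeys
(b) 2-3-5-6 → obeys
(c) 1-2-5 → obeys
(d) 4-7-3 → violates
(e) 1-1 → obeys
(f) 3-3-3-3 → obeys
(g) 1-5 → obeys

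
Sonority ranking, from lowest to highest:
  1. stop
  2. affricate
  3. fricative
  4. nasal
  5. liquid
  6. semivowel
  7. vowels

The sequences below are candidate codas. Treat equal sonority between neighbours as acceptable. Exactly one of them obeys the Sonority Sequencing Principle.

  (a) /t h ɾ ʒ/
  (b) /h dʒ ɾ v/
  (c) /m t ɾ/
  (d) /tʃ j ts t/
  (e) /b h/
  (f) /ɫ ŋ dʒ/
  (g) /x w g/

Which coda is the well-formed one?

f

(a) sonority 1-3-5-3: ill-formed.
(b) sonority 3-2-5-3: ill-formed.
(c) sonority 4-1-5: ill-formed.
(d) sonority 2-6-2-1: ill-formed.
(e) sonority 1-3: ill-formed.
(f) sonority 5-4-2: well-formed.
(g) sonority 3-6-1: ill-formed.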